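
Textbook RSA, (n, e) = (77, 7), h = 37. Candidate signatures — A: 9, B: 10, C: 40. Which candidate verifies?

A

Candidate A: Squares mod 77: 9^1≡9, 9^2≡4, 9^4≡16; 7 = 4 + 2 + 1, so 9^7 ≡ 16·4·9 ≡ 37 (mod 77)
  → matches h = 37
Candidate B: Squares mod 77: 10^1≡10, 10^2≡23, 10^4≡67; 7 = 4 + 2 + 1, so 10^7 ≡ 67·23·10 ≡ 10 (mod 77)
Candidate C: Squares mod 77: 40^1≡40, 40^2≡60, 40^4≡58; 7 = 4 + 2 + 1, so 40^7 ≡ 58·60·40 ≡ 61 (mod 77)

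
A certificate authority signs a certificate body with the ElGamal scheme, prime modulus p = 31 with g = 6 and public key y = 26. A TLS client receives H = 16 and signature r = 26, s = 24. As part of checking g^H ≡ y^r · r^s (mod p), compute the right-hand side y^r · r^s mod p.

25

26^26 mod 31 = 25
26^24 mod 31 = 1
y^r · r^s ≡ 25·1 = 25 ≡ 25 (mod 31)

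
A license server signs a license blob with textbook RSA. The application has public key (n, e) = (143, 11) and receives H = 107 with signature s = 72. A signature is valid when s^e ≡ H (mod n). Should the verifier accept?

Squares mod 143: s^1≡72, s^2≡36, s^4≡9, s^8≡81
11 = 8 + 2 + 1, so s^11 ≡ 81·36·72 ≡ 28 (mod 143)
28 ≠ 107, so verification fails.

reject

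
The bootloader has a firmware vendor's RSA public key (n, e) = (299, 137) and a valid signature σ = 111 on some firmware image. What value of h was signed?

Squares mod 299: σ^1≡111, σ^2≡62, σ^4≡256, σ^8≡55, σ^16≡35, σ^32≡29, σ^64≡243, σ^128≡146
137 = 128 + 8 + 1, so σ^137 ≡ 146·55·111 ≡ 11 (mod 299)

11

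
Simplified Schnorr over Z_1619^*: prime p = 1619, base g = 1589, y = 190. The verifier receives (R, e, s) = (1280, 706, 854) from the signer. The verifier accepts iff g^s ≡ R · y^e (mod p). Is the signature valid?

g^s mod p:
1589^2 = 2524921 ≡ 900
1589^4 ≡ 900^2 = 810000 ≡ 500
1589^8 ≡ 500^2 = 250000 ≡ 674
1589^16 ≡ 674^2 = 454276 ≡ 956
1589^32 ≡ 956^2 = 913936 ≡ 820
1589^64 ≡ 820^2 = 672400 ≡ 515
1589^128 ≡ 515^2 = 265225 ≡ 1328
1589^256 ≡ 1328^2 = 1763584 ≡ 493
1589^512 ≡ 493^2 = 243049 ≡ 199
854 = 512 + 256 + 64 + 16 + 4 + 2, so 1589^854 ≡ 199·493·515·956·500·900 ≡ 1211 (mod 1619)
R · y^e mod p:
190^2 = 36100 ≡ 482
190^4 ≡ 482^2 = 232324 ≡ 807
190^8 ≡ 807^2 = 651249 ≡ 411
190^16 ≡ 411^2 = 168921 ≡ 545
190^32 ≡ 545^2 = 297025 ≡ 748
190^64 ≡ 748^2 = 559504 ≡ 949
190^128 ≡ 949^2 = 900601 ≡ 437
190^256 ≡ 437^2 = 190969 ≡ 1546
190^512 ≡ 1546^2 = 2390116 ≡ 472
706 = 512 + 128 + 64 + 2, so 190^706 ≡ 472·437·949·482 ≡ 1305 (mod 1619)
1280·1305 = 1670400 ≡ 1211 (mod 1619)
1211 ≡ 1211 (mod 1619); signature holds.

valid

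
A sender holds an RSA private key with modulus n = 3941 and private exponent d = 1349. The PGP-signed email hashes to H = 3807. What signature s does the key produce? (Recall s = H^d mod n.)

H^1349 mod 3941 = 181

181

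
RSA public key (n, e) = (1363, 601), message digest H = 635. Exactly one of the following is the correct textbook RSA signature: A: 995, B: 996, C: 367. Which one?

Candidate A: Squares mod 1363: 995^1≡995, 995^2≡487, 995^4≡7, 995^8≡49, 995^16≡1038, 995^32≡674, 995^64≡397, 995^128≡864, 995^256≡935, 995^512≡542; 601 = 512 + 64 + 16 + 8 + 1, so 995^601 ≡ 542·397·1038·49·995 ≡ 42 (mod 1363)
Candidate B: Squares mod 1363: 996^1≡996, 996^2≡1115, 996^4≡169, 996^8≡1301, 996^16≡1118, 996^32≡53, 996^64≡83, 996^128≡74, 996^256≡24, 996^512≡576; 601 = 512 + 64 + 16 + 8 + 1, so 996^601 ≡ 576·83·1118·1301·996 ≡ 635 (mod 1363)
  → matches H = 635
Candidate C: Squares mod 1363: 367^1≡367, 367^2≡1115, 367^4≡169, 367^8≡1301, 367^16≡1118, 367^32≡53, 367^64≡83, 367^128≡74, 367^256≡24, 367^512≡576; 601 = 512 + 64 + 16 + 8 + 1, so 367^601 ≡ 576·83·1118·1301·367 ≡ 728 (mod 1363)

B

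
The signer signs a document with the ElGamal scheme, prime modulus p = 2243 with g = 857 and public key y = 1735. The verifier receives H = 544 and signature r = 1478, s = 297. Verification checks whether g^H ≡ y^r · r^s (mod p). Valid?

no

Left side g^H mod p:
857^2 = 734449 ≡ 988
857^4 ≡ 988^2 = 976144 ≡ 439
857^8 ≡ 439^2 = 192721 ≡ 2066
857^16 ≡ 2066^2 = 4268356 ≡ 2170
857^32 ≡ 2170^2 = 4708900 ≡ 843
857^64 ≡ 843^2 = 710649 ≡ 1861
857^128 ≡ 1861^2 = 3463321 ≡ 129
857^256 ≡ 129^2 = 16641 ≡ 940
857^512 ≡ 940^2 = 883600 ≡ 2101
544 = 512 + 32, so 857^544 ≡ 2101·843 ≡ 1416 (mod 2243)
Right side y^r · r^s mod p:
1735^2 = 3010225 ≡ 119
1735^4 ≡ 119^2 = 14161 ≡ 703
1735^8 ≡ 703^2 = 494209 ≡ 749
1735^16 ≡ 749^2 = 561001 ≡ 251
1735^32 ≡ 251^2 = 63001 ≡ 197
1735^64 ≡ 197^2 = 38809 ≡ 678
1735^128 ≡ 678^2 = 459684 ≡ 2112
1735^256 ≡ 2112^2 = 4460544 ≡ 1460
1735^512 ≡ 1460^2 = 2131600 ≡ 750
1735^1024 ≡ 750^2 = 562500 ≡ 1750
1478 = 1024 + 256 + 128 + 64 + 4 + 2, so 1735^1478 ≡ 1750·1460·2112·678·703·119 ≡ 61 (mod 2243)
1478^2 = 2184484 ≡ 2045
1478^4 ≡ 2045^2 = 4182025 ≡ 1073
1478^8 ≡ 1073^2 = 1151329 ≡ 670
1478^16 ≡ 670^2 = 448900 ≡ 300
1478^32 ≡ 300^2 = 90000 ≡ 280
1478^64 ≡ 280^2 = 78400 ≡ 2138
1478^128 ≡ 2138^2 = 4571044 ≡ 2053
1478^256 ≡ 2053^2 = 4214809 ≡ 212
297 = 256 + 32 + 8 + 1, so 1478^297 ≡ 212·280·670·1478 ≡ 1387 (mod 2243)
61·1387 = 84607 ≡ 1616 (mod 2243)
1416 ≠ 1616, so verification fails.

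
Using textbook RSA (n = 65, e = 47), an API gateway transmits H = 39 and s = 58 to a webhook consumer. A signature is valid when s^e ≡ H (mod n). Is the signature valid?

s^2 ≡ 58^2 = 3364 ≡ 49
s^4 ≡ 49^2 = 2401 ≡ 61
s^8 ≡ 61^2 = 3721 ≡ 16
s^16 ≡ 16^2 = 256 ≡ 61
s^32 ≡ 61^2 = 3721 ≡ 16
47 = 32 + 8 + 4 + 2 + 1, so s^47 ≡ 16·16·61·49·58 ≡ 37 (mod 65)
s^47 mod 65 = 37, but H = 39.

invalid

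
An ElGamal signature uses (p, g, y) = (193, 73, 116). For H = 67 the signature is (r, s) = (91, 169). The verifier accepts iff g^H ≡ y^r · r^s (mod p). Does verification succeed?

fails

Left side g^H mod p:
73^67 mod 193 = 19
Right side y^r · r^s mod p:
116^91 mod 193 = 156
91^169 mod 193 = 146
156·146 = 22776 ≡ 2 (mod 193)
19 ≠ 2, so verification fails.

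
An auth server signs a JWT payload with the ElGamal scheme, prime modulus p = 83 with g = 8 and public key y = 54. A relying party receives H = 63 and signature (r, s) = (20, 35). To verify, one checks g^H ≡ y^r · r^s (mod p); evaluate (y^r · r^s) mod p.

54^2 = 2916 ≡ 11
54^4 ≡ 11^2 = 121 ≡ 38
54^8 ≡ 38^2 = 1444 ≡ 33
54^16 ≡ 33^2 = 1089 ≡ 10
20 = 16 + 4, so 54^20 ≡ 10·38 ≡ 48 (mod 83)
20^2 = 400 ≡ 68
20^4 ≡ 68^2 = 4624 ≡ 59
20^8 ≡ 59^2 = 3481 ≡ 78
20^16 ≡ 78^2 = 6084 ≡ 25
20^32 ≡ 25^2 = 625 ≡ 44
35 = 32 + 2 + 1, so 20^35 ≡ 44·68·20 ≡ 80 (mod 83)
y^r · r^s ≡ 48·80 = 3840 ≡ 22 (mod 83)

22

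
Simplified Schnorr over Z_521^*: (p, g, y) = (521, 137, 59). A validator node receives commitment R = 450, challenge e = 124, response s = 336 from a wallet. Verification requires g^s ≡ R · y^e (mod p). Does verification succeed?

g^s mod p:
137^2 = 18769 ≡ 13
137^4 ≡ 13^2 = 169
137^8 ≡ 169^2 = 28561 ≡ 427
137^16 ≡ 427^2 = 182329 ≡ 500
137^32 ≡ 500^2 = 250000 ≡ 441
137^64 ≡ 441^2 = 194481 ≡ 148
137^128 ≡ 148^2 = 21904 ≡ 22
137^256 ≡ 22^2 = 484
336 = 256 + 64 + 16, so 137^336 ≡ 484·148·500 ≡ 376 (mod 521)
R · y^e mod p:
59^2 = 3481 ≡ 355
59^4 ≡ 355^2 = 126025 ≡ 464
59^8 ≡ 464^2 = 215296 ≡ 123
59^16 ≡ 123^2 = 15129 ≡ 20
59^32 ≡ 20^2 = 400
59^64 ≡ 400^2 = 160000 ≡ 53
124 = 64 + 32 + 16 + 8 + 4, so 59^124 ≡ 53·400·20·123·464 ≡ 490 (mod 521)
450·490 = 220500 ≡ 117 (mod 521)
376 ≠ 117; the check fails.

fails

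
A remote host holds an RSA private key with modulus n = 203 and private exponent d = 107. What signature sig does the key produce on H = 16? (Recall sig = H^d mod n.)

53

H^2 ≡ 16^2 = 256 ≡ 53
H^4 ≡ 53^2 = 2809 ≡ 170
H^8 ≡ 170^2 = 28900 ≡ 74
H^16 ≡ 74^2 = 5476 ≡ 198
H^32 ≡ 198^2 = 39204 ≡ 25
H^64 ≡ 25^2 = 625 ≡ 16
107 = 64 + 32 + 8 + 2 + 1, so H^107 ≡ 16·25·74·53·16 ≡ 53 (mod 203)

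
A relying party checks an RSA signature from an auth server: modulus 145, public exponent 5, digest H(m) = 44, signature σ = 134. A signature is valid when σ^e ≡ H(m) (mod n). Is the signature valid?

σ^2 ≡ 134^2 = 17956 ≡ 121
σ^4 ≡ 121^2 = 14641 ≡ 141
5 = 4 + 1, so σ^5 ≡ 141·134 ≡ 44 (mod 145)
Since 44 equals the digest 44, verification succeeds.

valid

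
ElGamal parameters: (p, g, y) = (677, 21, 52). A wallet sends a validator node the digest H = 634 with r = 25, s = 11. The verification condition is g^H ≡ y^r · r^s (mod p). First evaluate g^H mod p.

21^2 = 441
21^4 ≡ 441^2 = 194481 ≡ 182
21^8 ≡ 182^2 = 33124 ≡ 628
21^16 ≡ 628^2 = 394384 ≡ 370
21^32 ≡ 370^2 = 136900 ≡ 146
21^64 ≡ 146^2 = 21316 ≡ 329
21^128 ≡ 329^2 = 108241 ≡ 598
21^256 ≡ 598^2 = 357604 ≡ 148
21^512 ≡ 148^2 = 21904 ≡ 240
634 = 512 + 64 + 32 + 16 + 8 + 2, so 21^634 ≡ 240·329·146·370·628·441 ≡ 36 (mod 677)

36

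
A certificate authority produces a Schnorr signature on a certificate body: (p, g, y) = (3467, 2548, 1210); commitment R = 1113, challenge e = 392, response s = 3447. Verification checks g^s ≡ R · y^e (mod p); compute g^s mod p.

2548^2 = 6492304 ≡ 2080
2548^4 ≡ 2080^2 = 4326400 ≡ 3051
2548^8 ≡ 3051^2 = 9308601 ≡ 3173
2548^16 ≡ 3173^2 = 10067929 ≡ 3228
2548^32 ≡ 3228^2 = 10419984 ≡ 1649
2548^64 ≡ 1649^2 = 2719201 ≡ 1073
2548^128 ≡ 1073^2 = 1151329 ≡ 285
2548^256 ≡ 285^2 = 81225 ≡ 1484
2548^512 ≡ 1484^2 = 2202256 ≡ 711
2548^1024 ≡ 711^2 = 505521 ≡ 2806
2548^2048 ≡ 2806^2 = 7873636 ≡ 79
3447 = 2048 + 1024 + 256 + 64 + 32 + 16 + 4 + 2 + 1, so 2548^3447 ≡ 79·2806·1484·1073·1649·3228·3051·2080·2548 ≡ 952 (mod 3467)

952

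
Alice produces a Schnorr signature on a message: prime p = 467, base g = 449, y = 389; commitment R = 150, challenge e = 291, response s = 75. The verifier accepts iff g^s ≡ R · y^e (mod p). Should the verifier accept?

reject

g^s mod p:
449^2 = 201601 ≡ 324
449^4 ≡ 324^2 = 104976 ≡ 368
449^8 ≡ 368^2 = 135424 ≡ 461
449^16 ≡ 461^2 = 212521 ≡ 36
449^32 ≡ 36^2 = 1296 ≡ 362
449^64 ≡ 362^2 = 131044 ≡ 284
75 = 64 + 8 + 2 + 1, so 449^75 ≡ 284·461·324·449 ≡ 435 (mod 467)
R · y^e mod p:
389^2 = 151321 ≡ 13
389^4 ≡ 13^2 = 169
389^8 ≡ 169^2 = 28561 ≡ 74
389^16 ≡ 74^2 = 5476 ≡ 339
389^32 ≡ 339^2 = 114921 ≡ 39
389^64 ≡ 39^2 = 1521 ≡ 120
389^128 ≡ 120^2 = 14400 ≡ 390
389^256 ≡ 390^2 = 152100 ≡ 325
291 = 256 + 32 + 2 + 1, so 389^291 ≡ 325·39·13·389 ≡ 324 (mod 467)
150·324 = 48600 ≡ 32 (mod 467)
435 ≠ 32; the check fails.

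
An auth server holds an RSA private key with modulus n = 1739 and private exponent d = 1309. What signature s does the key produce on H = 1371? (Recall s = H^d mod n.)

459

H^1309 mod 1739 = 459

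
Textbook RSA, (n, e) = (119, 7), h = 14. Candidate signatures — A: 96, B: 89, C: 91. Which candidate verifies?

Candidate A: Squares mod 119: 96^1≡96, 96^2≡53, 96^4≡72; 7 = 4 + 2 + 1, so 96^7 ≡ 72·53·96 ≡ 54 (mod 119)
Candidate B: Squares mod 119: 89^1≡89, 89^2≡67, 89^4≡86; 7 = 4 + 2 + 1, so 89^7 ≡ 86·67·89 ≡ 47 (mod 119)
Candidate C: Squares mod 119: 91^1≡91, 91^2≡70, 91^4≡21; 7 = 4 + 2 + 1, so 91^7 ≡ 21·70·91 ≡ 14 (mod 119)
  → matches h = 14

C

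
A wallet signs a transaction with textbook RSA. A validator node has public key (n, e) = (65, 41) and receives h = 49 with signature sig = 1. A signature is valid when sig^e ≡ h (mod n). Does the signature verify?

does not verify

sig^2 ≡ 1^2 = 1
sig^4 ≡ 1^2 = 1
sig^8 ≡ 1^2 = 1
sig^16 ≡ 1^2 = 1
sig^32 ≡ 1^2 = 1
41 = 32 + 8 + 1, so sig^41 ≡ 1·1·1 ≡ 1 (mod 65)
The recovered value 1 does not match the digest 49.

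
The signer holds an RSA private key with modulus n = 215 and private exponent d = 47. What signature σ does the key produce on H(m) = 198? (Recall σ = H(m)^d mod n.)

(H(m))^2 ≡ 198^2 = 39204 ≡ 74
(H(m))^4 ≡ 74^2 = 5476 ≡ 101
(H(m))^8 ≡ 101^2 = 10201 ≡ 96
(H(m))^16 ≡ 96^2 = 9216 ≡ 186
(H(m))^32 ≡ 186^2 = 34596 ≡ 196
47 = 32 + 8 + 4 + 2 + 1, so (H(m))^47 ≡ 196·96·101·74·198 ≡ 132 (mod 215)

132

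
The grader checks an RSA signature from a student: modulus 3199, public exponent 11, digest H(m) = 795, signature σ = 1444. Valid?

yes

σ^2 ≡ 1444^2 = 2085136 ≡ 2587
σ^4 ≡ 2587^2 = 6692569 ≡ 261
σ^8 ≡ 261^2 = 68121 ≡ 942
11 = 8 + 2 + 1, so σ^11 ≡ 942·2587·1444 ≡ 795 (mod 3199)
795 = H(m), so the signature checks out.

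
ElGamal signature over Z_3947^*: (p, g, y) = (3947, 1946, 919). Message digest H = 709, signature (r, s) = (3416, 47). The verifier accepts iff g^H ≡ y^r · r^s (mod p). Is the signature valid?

valid

Left side g^H mod p:
Squares mod 3947: 1946^1≡1946, 1946^2≡1743, 1946^4≡2806, 1946^8≡3318, 1946^16≡941, 1946^32≡1353, 1946^64≡3148, 1946^128≡2934, 1946^256≡3896, 1946^512≡2601
709 = 512 + 128 + 64 + 4 + 1, so 1946^709 ≡ 2601·2934·3148·2806·1946 ≡ 1686 (mod 3947)
Right side y^r · r^s mod p:
Squares mod 3947: 919^1≡919, 919^2≡3850, 919^4≡1515, 919^8≡2018, 919^16≡2967, 919^32≡1279, 919^64≡1783, 919^128≡1754, 919^256≡1803, 919^512≡2428, 919^1024≡2313, 919^2048≡1784
3416 = 2048 + 1024 + 256 + 64 + 16 + 8, so 919^3416 ≡ 1784·2313·1803·1783·2967·2018 ≡ 213 (mod 3947)
Squares mod 3947: 3416^1≡3416, 3416^2≡1724, 3416^4≡85, 3416^8≡3278, 3416^16≡1550, 3416^32≡2724
47 = 32 + 8 + 4 + 2 + 1, so 3416^47 ≡ 2724·3278·85·1724·3416 ≡ 3399 (mod 3947)
213·3399 = 723987 ≡ 1686 (mod 3947)
1686 ≡ 1686 (mod 3947), so the signature is genuine.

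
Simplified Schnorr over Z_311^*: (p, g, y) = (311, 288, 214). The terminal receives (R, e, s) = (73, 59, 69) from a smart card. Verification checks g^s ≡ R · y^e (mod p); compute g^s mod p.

79

288^2 = 82944 ≡ 218
288^4 ≡ 218^2 = 47524 ≡ 252
288^8 ≡ 252^2 = 63504 ≡ 60
288^16 ≡ 60^2 = 3600 ≡ 179
288^32 ≡ 179^2 = 32041 ≡ 8
288^64 ≡ 8^2 = 64
69 = 64 + 4 + 1, so 288^69 ≡ 64·252·288 ≡ 79 (mod 311)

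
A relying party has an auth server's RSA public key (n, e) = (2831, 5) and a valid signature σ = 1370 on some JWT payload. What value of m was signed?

Squares mod 2831: σ^1≡1370, σ^2≡2778, σ^4≡2809
5 = 4 + 1, so σ^5 ≡ 2809·1370 ≡ 1001 (mod 2831)

1001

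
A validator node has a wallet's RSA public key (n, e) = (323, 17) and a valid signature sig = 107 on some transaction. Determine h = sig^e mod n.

141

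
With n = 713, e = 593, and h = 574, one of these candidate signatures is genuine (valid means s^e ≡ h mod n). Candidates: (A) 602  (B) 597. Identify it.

B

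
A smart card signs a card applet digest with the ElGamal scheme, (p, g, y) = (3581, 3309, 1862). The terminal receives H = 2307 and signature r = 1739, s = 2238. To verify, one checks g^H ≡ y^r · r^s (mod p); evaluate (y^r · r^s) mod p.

2638

Squares mod 3581: 1862^1≡1862, 1862^2≡636, 1862^4≡3424, 1862^8≡3163, 1862^16≡2836, 1862^32≡3551, 1862^64≡900, 1862^128≡694, 1862^256≡1782, 1862^512≡2758, 1862^1024≡520
1739 = 1024 + 512 + 128 + 64 + 8 + 2 + 1, so 1862^1739 ≡ 520·2758·694·900·3163·636·1862 ≡ 512 (mod 3581)
Squares mod 3581: 1739^1≡1739, 1739^2≡1757, 1739^4≡227, 1739^8≡1395, 1739^16≡1542, 1739^32≡3561, 1739^64≡400, 1739^128≡2436, 1739^256≡379, 1739^512≡401, 1739^1024≡3237, 1739^2048≡163
2238 = 2048 + 128 + 32 + 16 + 8 + 4 + 2, so 1739^2238 ≡ 163·2436·3561·1542·1395·227·1757 ≡ 187 (mod 3581)
y^r · r^s ≡ 512·187 = 95744 ≡ 2638 (mod 3581)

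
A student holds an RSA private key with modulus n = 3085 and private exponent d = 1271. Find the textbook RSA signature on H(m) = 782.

1453

(H(m))^2 ≡ 782^2 = 611524 ≡ 694
(H(m))^4 ≡ 694^2 = 481636 ≡ 376
(H(m))^8 ≡ 376^2 = 141376 ≡ 2551
(H(m))^16 ≡ 2551^2 = 6507601 ≡ 1336
(H(m))^32 ≡ 1336^2 = 1784896 ≡ 1766
(H(m))^64 ≡ 1766^2 = 3118756 ≡ 2906
(H(m))^128 ≡ 2906^2 = 8444836 ≡ 1191
(H(m))^256 ≡ 1191^2 = 1418481 ≡ 2466
(H(m))^512 ≡ 2466^2 = 6081156 ≡ 621
(H(m))^1024 ≡ 621^2 = 385641 ≡ 16
1271 = 1024 + 128 + 64 + 32 + 16 + 4 + 2 + 1, so (H(m))^1271 ≡ 16·1191·2906·1766·1336·376·694·782 ≡ 1453 (mod 3085)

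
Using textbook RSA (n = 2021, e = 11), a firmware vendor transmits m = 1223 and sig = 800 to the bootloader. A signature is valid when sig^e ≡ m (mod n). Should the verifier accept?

accept

sig^2 ≡ 800^2 = 640000 ≡ 1364
sig^4 ≡ 1364^2 = 1860496 ≡ 1176
sig^8 ≡ 1176^2 = 1382976 ≡ 612
11 = 8 + 2 + 1, so sig^11 ≡ 612·1364·800 ≡ 1223 (mod 2021)
sig^11 mod 2021 = 1223 matches m.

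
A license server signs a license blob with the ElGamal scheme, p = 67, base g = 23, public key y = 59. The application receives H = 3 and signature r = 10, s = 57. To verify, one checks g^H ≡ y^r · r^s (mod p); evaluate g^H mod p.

40

Squares mod 67: 23^1≡23, 23^2≡60
3 = 2 + 1, so 23^3 ≡ 60·23 ≡ 40 (mod 67)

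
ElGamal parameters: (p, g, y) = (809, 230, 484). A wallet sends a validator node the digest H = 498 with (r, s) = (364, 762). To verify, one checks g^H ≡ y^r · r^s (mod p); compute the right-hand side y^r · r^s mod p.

484^2 = 234256 ≡ 455
484^4 ≡ 455^2 = 207025 ≡ 730
484^8 ≡ 730^2 = 532900 ≡ 578
484^16 ≡ 578^2 = 334084 ≡ 776
484^32 ≡ 776^2 = 602176 ≡ 280
484^64 ≡ 280^2 = 78400 ≡ 736
484^128 ≡ 736^2 = 541696 ≡ 475
484^256 ≡ 475^2 = 225625 ≡ 723
364 = 256 + 64 + 32 + 8 + 4, so 484^364 ≡ 723·736·280·578·730 ≡ 627 (mod 809)
364^2 = 132496 ≡ 629
364^4 ≡ 629^2 = 395641 ≡ 40
364^8 ≡ 40^2 = 1600 ≡ 791
364^16 ≡ 791^2 = 625681 ≡ 324
364^32 ≡ 324^2 = 104976 ≡ 615
364^64 ≡ 615^2 = 378225 ≡ 422
364^128 ≡ 422^2 = 178084 ≡ 104
364^256 ≡ 104^2 = 10816 ≡ 299
364^512 ≡ 299^2 = 89401 ≡ 411
762 = 512 + 128 + 64 + 32 + 16 + 8 + 2, so 364^762 ≡ 411·104·422·615·324·791·629 ≡ 19 (mod 809)
y^r · r^s ≡ 627·19 = 11913 ≡ 587 (mod 809)

587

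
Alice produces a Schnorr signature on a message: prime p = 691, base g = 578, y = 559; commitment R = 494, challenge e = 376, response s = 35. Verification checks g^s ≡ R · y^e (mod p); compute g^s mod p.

254

578^2 = 334084 ≡ 331
578^4 ≡ 331^2 = 109561 ≡ 383
578^8 ≡ 383^2 = 146689 ≡ 197
578^16 ≡ 197^2 = 38809 ≡ 113
578^32 ≡ 113^2 = 12769 ≡ 331
35 = 32 + 2 + 1, so 578^35 ≡ 331·331·578 ≡ 254 (mod 691)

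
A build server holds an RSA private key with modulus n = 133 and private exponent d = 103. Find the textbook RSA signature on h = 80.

66

h^2 ≡ 80^2 = 6400 ≡ 16
h^4 ≡ 16^2 = 256 ≡ 123
h^8 ≡ 123^2 = 15129 ≡ 100
h^16 ≡ 100^2 = 10000 ≡ 25
h^32 ≡ 25^2 = 625 ≡ 93
h^64 ≡ 93^2 = 8649 ≡ 4
103 = 64 + 32 + 4 + 2 + 1, so h^103 ≡ 4·93·123·16·80 ≡ 66 (mod 133)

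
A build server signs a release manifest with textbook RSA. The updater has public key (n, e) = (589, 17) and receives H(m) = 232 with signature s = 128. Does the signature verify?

s^2 ≡ 128^2 = 16384 ≡ 481
s^4 ≡ 481^2 = 231361 ≡ 473
s^8 ≡ 473^2 = 223729 ≡ 498
s^16 ≡ 498^2 = 248004 ≡ 35
17 = 16 + 1, so s^17 ≡ 35·128 ≡ 357 (mod 589)
The recovered value 357 does not match the digest 232.

does not verify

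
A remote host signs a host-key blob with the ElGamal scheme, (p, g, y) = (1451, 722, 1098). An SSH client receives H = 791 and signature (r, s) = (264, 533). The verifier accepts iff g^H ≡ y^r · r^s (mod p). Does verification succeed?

Left side g^H mod p:
Squares mod 1451: 722^1≡722, 722^2≡375, 722^4≡1329, 722^8≡374, 722^16≡580, 722^32≡1219, 722^64≡137, 722^128≡1357, 722^256≡130, 722^512≡939
791 = 512 + 256 + 16 + 4 + 2 + 1, so 722^791 ≡ 939·130·580·1329·375·722 ≡ 861 (mod 1451)
Right side y^r · r^s mod p:
Squares mod 1451: 1098^1≡1098, 1098^2≡1274, 1098^4≡858, 1098^8≡507, 1098^16≡222, 1098^32≡1401, 1098^64≡1049, 1098^128≡543, 1098^256≡296
264 = 256 + 8, so 1098^264 ≡ 296·507 ≡ 619 (mod 1451)
Squares mod 1451: 264^1≡264, 264^2≡48, 264^4≡853, 264^8≡658, 264^16≡566, 264^32≡1136, 264^64≡557, 264^128≡1186, 264^256≡577, 264^512≡650
533 = 512 + 16 + 4 + 1, so 264^533 ≡ 650·566·853·264 ≡ 932 (mod 1451)
619·932 = 576908 ≡ 861 (mod 1451)
861 ≡ 861 (mod 1451), so the signature is genuine.

passes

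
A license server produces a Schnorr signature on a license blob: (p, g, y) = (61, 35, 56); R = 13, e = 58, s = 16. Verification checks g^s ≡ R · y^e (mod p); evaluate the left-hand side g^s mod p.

35^2 = 1225 ≡ 5
35^4 ≡ 5^2 = 25
35^8 ≡ 25^2 = 625 ≡ 15
35^16 ≡ 15^2 = 225 ≡ 42

42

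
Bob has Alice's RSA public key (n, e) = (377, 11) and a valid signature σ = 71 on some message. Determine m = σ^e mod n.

Squares mod 377: σ^1≡71, σ^2≡140, σ^4≡373, σ^8≡16
11 = 8 + 2 + 1, so σ^11 ≡ 16·140·71 ≡ 323 (mod 377)

323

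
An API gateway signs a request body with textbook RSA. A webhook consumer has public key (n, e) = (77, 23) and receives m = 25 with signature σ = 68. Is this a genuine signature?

forged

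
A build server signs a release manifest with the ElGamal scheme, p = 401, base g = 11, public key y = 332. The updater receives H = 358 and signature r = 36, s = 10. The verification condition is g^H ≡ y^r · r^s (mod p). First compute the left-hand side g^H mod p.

397

11^358 mod 401 = 397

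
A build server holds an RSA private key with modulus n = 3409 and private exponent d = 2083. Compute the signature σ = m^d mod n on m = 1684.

2167

m^2 ≡ 1684^2 = 2835856 ≡ 2977
m^4 ≡ 2977^2 = 8862529 ≡ 2538
m^8 ≡ 2538^2 = 6441444 ≡ 1843
m^16 ≡ 1843^2 = 3396649 ≡ 1285
m^32 ≡ 1285^2 = 1651225 ≡ 1269
m^64 ≡ 1269^2 = 1610361 ≡ 1313
m^128 ≡ 1313^2 = 1723969 ≡ 2424
m^256 ≡ 2424^2 = 5875776 ≡ 2069
m^512 ≡ 2069^2 = 4280761 ≡ 2466
m^1024 ≡ 2466^2 = 6081156 ≡ 2909
m^2048 ≡ 2909^2 = 8462281 ≡ 1143
2083 = 2048 + 32 + 2 + 1, so m^2083 ≡ 1143·1269·2977·1684 ≡ 2167 (mod 3409)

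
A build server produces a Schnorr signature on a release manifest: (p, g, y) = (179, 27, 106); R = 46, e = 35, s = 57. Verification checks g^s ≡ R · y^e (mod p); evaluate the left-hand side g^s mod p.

27^2 = 729 ≡ 13
27^4 ≡ 13^2 = 169
27^8 ≡ 169^2 = 28561 ≡ 100
27^16 ≡ 100^2 = 10000 ≡ 155
27^32 ≡ 155^2 = 24025 ≡ 39
57 = 32 + 16 + 8 + 1, so 27^57 ≡ 39·155·100·27 ≡ 101 (mod 179)

101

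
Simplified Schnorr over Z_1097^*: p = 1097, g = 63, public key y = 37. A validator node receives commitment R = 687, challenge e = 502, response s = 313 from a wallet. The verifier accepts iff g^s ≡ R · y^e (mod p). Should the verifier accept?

g^s mod p:
Squares mod 1097: 63^1≡63, 63^2≡678, 63^4≡41, 63^8≡584, 63^16≡986, 63^32≡254, 63^64≡890, 63^128≡66, 63^256≡1065
313 = 256 + 32 + 16 + 8 + 1, so 63^313 ≡ 1065·254·986·584·63 ≡ 399 (mod 1097)
R · y^e mod p:
Squares mod 1097: 37^1≡37, 37^2≡272, 37^4≡485, 37^8≡467, 37^16≡883, 37^32≡819, 37^64≡494, 37^128≡502, 37^256≡791
502 = 256 + 128 + 64 + 32 + 16 + 4 + 2, so 37^502 ≡ 791·502·494·819·883·485·272 ≡ 975 (mod 1097)
687·975 = 669825 ≡ 655 (mod 1097)
399 ≠ 655; the check fails.

reject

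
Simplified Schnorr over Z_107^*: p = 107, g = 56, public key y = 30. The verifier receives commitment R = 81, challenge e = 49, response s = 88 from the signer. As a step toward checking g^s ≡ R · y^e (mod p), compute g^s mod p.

83

56^2 = 3136 ≡ 33
56^4 ≡ 33^2 = 1089 ≡ 19
56^8 ≡ 19^2 = 361 ≡ 40
56^16 ≡ 40^2 = 1600 ≡ 102
56^32 ≡ 102^2 = 10404 ≡ 25
56^64 ≡ 25^2 = 625 ≡ 90
88 = 64 + 16 + 8, so 56^88 ≡ 90·102·40 ≡ 83 (mod 107)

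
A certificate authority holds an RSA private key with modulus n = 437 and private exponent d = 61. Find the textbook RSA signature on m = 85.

4

m^2 ≡ 85^2 = 7225 ≡ 233
m^4 ≡ 233^2 = 54289 ≡ 101
m^8 ≡ 101^2 = 10201 ≡ 150
m^16 ≡ 150^2 = 22500 ≡ 213
m^32 ≡ 213^2 = 45369 ≡ 358
61 = 32 + 16 + 8 + 4 + 1, so m^61 ≡ 358·213·150·101·85 ≡ 4 (mod 437)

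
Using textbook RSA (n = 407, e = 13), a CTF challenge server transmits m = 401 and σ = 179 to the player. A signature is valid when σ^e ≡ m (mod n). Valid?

Squares mod 407: σ^1≡179, σ^2≡295, σ^4≡334, σ^8≡38
13 = 8 + 4 + 1, so σ^13 ≡ 38·334·179 ≡ 401 (mod 407)
σ^13 mod 407 = 401 matches m.

yes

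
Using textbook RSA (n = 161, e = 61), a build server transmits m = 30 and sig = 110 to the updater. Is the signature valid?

Squares mod 161: sig^1≡110, sig^2≡25, sig^4≡142, sig^8≡39, sig^16≡72, sig^32≡32
61 = 32 + 16 + 8 + 4 + 1, so sig^61 ≡ 32·72·39·142·110 ≡ 54 (mod 161)
The recovered value 54 does not match the digest 30.

invalid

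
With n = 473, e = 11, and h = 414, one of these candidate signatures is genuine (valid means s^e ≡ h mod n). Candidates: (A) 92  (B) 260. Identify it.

Candidate A: 92^2 = 8464 ≡ 423; 92^4 ≡ 423^2 = 178929 ≡ 135; 92^8 ≡ 135^2 = 18225 ≡ 251; 11 = 8 + 2 + 1, so 92^11 ≡ 251·423·92 ≡ 466 (mod 473)
Candidate B: 260^2 = 67600 ≡ 434; 260^4 ≡ 434^2 = 188356 ≡ 102; 260^8 ≡ 102^2 = 10404 ≡ 471; 11 = 8 + 2 + 1, so 260^11 ≡ 471·434·260 ≡ 414 (mod 473)
  → matches h = 414

B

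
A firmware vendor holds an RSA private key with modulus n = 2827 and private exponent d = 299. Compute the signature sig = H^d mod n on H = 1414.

2345

H^2 ≡ 1414^2 = 1999396 ≡ 707
H^4 ≡ 707^2 = 499849 ≡ 2297
H^8 ≡ 2297^2 = 5276209 ≡ 1027
H^16 ≡ 1027^2 = 1054729 ≡ 258
H^32 ≡ 258^2 = 66564 ≡ 1543
H^64 ≡ 1543^2 = 2380849 ≡ 515
H^128 ≡ 515^2 = 265225 ≡ 2314
H^256 ≡ 2314^2 = 5354596 ≡ 258
299 = 256 + 32 + 8 + 2 + 1, so H^299 ≡ 258·1543·1027·707·1414 ≡ 2345 (mod 2827)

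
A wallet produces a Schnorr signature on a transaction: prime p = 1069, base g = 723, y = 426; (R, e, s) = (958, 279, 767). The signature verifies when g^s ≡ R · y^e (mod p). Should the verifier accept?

g^s mod p:
723^2 = 522729 ≡ 1057
723^4 ≡ 1057^2 = 1117249 ≡ 144
723^8 ≡ 144^2 = 20736 ≡ 425
723^16 ≡ 425^2 = 180625 ≡ 1033
723^32 ≡ 1033^2 = 1067089 ≡ 227
723^64 ≡ 227^2 = 51529 ≡ 217
723^128 ≡ 217^2 = 47089 ≡ 53
723^256 ≡ 53^2 = 2809 ≡ 671
723^512 ≡ 671^2 = 450241 ≡ 192
767 = 512 + 128 + 64 + 32 + 16 + 8 + 4 + 2 + 1, so 723^767 ≡ 192·53·217·227·1033·425·144·1057·723 ≡ 950 (mod 1069)
R · y^e mod p:
426^2 = 181476 ≡ 815
426^4 ≡ 815^2 = 664225 ≡ 376
426^8 ≡ 376^2 = 141376 ≡ 268
426^16 ≡ 268^2 = 71824 ≡ 201
426^32 ≡ 201^2 = 40401 ≡ 848
426^64 ≡ 848^2 = 719104 ≡ 736
426^128 ≡ 736^2 = 541696 ≡ 782
426^256 ≡ 782^2 = 611524 ≡ 56
279 = 256 + 16 + 4 + 2 + 1, so 426^279 ≡ 56·201·376·815·426 ≡ 336 (mod 1069)
958·336 = 321888 ≡ 119 (mod 1069)
950 ≠ 119; the check fails.

reject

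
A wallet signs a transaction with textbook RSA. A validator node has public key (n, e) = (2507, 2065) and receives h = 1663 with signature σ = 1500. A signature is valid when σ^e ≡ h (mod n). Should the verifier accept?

σ^2065 mod 2507 = 1663
1663 = h, so the signature checks out.

accept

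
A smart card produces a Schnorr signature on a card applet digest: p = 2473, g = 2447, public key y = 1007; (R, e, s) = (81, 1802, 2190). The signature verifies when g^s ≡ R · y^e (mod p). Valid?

no

g^s mod p:
2447^2 = 5987809 ≡ 676
2447^4 ≡ 676^2 = 456976 ≡ 1944
2447^8 ≡ 1944^2 = 3779136 ≡ 392
2447^16 ≡ 392^2 = 153664 ≡ 338
2447^32 ≡ 338^2 = 114244 ≡ 486
2447^64 ≡ 486^2 = 236196 ≡ 1261
2447^128 ≡ 1261^2 = 1590121 ≡ 2455
2447^256 ≡ 2455^2 = 6027025 ≡ 324
2447^512 ≡ 324^2 = 104976 ≡ 1110
2447^1024 ≡ 1110^2 = 1232100 ≡ 546
2447^2048 ≡ 546^2 = 298116 ≡ 1356
2190 = 2048 + 128 + 8 + 4 + 2, so 2447^2190 ≡ 1356·2455·392·1944·676 ≡ 161 (mod 2473)
R · y^e mod p:
1007^2 = 1014049 ≡ 119
1007^4 ≡ 119^2 = 14161 ≡ 1796
1007^8 ≡ 1796^2 = 3225616 ≡ 824
1007^16 ≡ 824^2 = 678976 ≡ 1374
1007^32 ≡ 1374^2 = 1887876 ≡ 977
1007^64 ≡ 977^2 = 954529 ≡ 2424
1007^128 ≡ 2424^2 = 5875776 ≡ 2401
1007^256 ≡ 2401^2 = 5764801 ≡ 238
1007^512 ≡ 238^2 = 56644 ≡ 2238
1007^1024 ≡ 2238^2 = 5008644 ≡ 819
1802 = 1024 + 512 + 256 + 8 + 2, so 1007^1802 ≡ 819·2238·238·824·119 ≡ 728 (mod 2473)
81·728 = 58968 ≡ 2089 (mod 2473)
161 ≠ 2089; the check fails.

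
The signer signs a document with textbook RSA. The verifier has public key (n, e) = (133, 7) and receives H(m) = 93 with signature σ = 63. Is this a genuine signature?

σ^2 ≡ 63^2 = 3969 ≡ 112
σ^4 ≡ 112^2 = 12544 ≡ 42
7 = 4 + 2 + 1, so σ^7 ≡ 42·112·63 ≡ 28 (mod 133)
28 ≠ 93, so verification fails.

forged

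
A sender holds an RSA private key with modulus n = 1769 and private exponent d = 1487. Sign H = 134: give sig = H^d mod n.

H^2 ≡ 134^2 = 17956 ≡ 266
H^4 ≡ 266^2 = 70756 ≡ 1765
H^8 ≡ 1765^2 = 3115225 ≡ 16
H^16 ≡ 16^2 = 256
H^32 ≡ 256^2 = 65536 ≡ 83
H^64 ≡ 83^2 = 6889 ≡ 1582
H^128 ≡ 1582^2 = 2502724 ≡ 1358
H^256 ≡ 1358^2 = 1844164 ≡ 866
H^512 ≡ 866^2 = 749956 ≡ 1669
H^1024 ≡ 1669^2 = 2785561 ≡ 1155
1487 = 1024 + 256 + 128 + 64 + 8 + 4 + 2 + 1, so H^1487 ≡ 1155·866·1358·1582·16·1765·266·134 ≡ 815 (mod 1769)

815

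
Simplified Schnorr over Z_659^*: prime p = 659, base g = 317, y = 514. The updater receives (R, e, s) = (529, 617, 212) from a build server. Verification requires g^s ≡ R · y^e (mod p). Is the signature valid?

g^s mod p:
317^212 mod 659 = 504
R · y^e mod p:
514^617 mod 659 = 373
529·373 = 197317 ≡ 276 (mod 659)
504 ≠ 276; the check fails.

invalid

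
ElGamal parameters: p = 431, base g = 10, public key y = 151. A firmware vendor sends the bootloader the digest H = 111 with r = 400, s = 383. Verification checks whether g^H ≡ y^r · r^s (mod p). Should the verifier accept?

accept

Left side g^H mod p:
10^2 = 100
10^4 ≡ 100^2 = 10000 ≡ 87
10^8 ≡ 87^2 = 7569 ≡ 242
10^16 ≡ 242^2 = 58564 ≡ 379
10^32 ≡ 379^2 = 143641 ≡ 118
10^64 ≡ 118^2 = 13924 ≡ 132
111 = 64 + 32 + 8 + 4 + 2 + 1, so 10^111 ≡ 132·118·242·87·100·10 ≡ 119 (mod 431)
Right side y^r · r^s mod p:
151^2 = 22801 ≡ 389
151^4 ≡ 389^2 = 151321 ≡ 40
151^8 ≡ 40^2 = 1600 ≡ 307
151^16 ≡ 307^2 = 94249 ≡ 291
151^32 ≡ 291^2 = 84681 ≡ 205
151^64 ≡ 205^2 = 42025 ≡ 218
151^128 ≡ 218^2 = 47524 ≡ 114
151^256 ≡ 114^2 = 12996 ≡ 66
400 = 256 + 128 + 16, so 151^400 ≡ 66·114·291 ≡ 4 (mod 431)
400^2 = 160000 ≡ 99
400^4 ≡ 99^2 = 9801 ≡ 319
400^8 ≡ 319^2 = 101761 ≡ 45
400^16 ≡ 45^2 = 2025 ≡ 301
400^32 ≡ 301^2 = 90601 ≡ 91
400^64 ≡ 91^2 = 8281 ≡ 92
400^128 ≡ 92^2 = 8464 ≡ 275
400^256 ≡ 275^2 = 75625 ≡ 200
383 = 256 + 64 + 32 + 16 + 8 + 4 + 2 + 1, so 400^383 ≡ 200·92·91·301·45·319·99·400 ≡ 353 (mod 431)
4·353 = 1412 ≡ 119 (mod 431)
119 ≡ 119 (mod 431), so the signature is genuine.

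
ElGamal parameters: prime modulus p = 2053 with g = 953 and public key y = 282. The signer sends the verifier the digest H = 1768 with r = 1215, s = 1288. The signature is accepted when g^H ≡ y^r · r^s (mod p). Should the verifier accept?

reject

Left side g^H mod p:
953^1768 mod 2053 = 1295
Right side y^r · r^s mod p:
282^1215 mod 2053 = 244
1215^1288 mod 2053 = 2001
244·2001 = 488244 ≡ 1683 (mod 2053)
1295 ≠ 1683, so verification fails.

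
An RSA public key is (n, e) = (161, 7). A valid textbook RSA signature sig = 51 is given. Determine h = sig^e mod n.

86

sig^2 ≡ 51^2 = 2601 ≡ 25
sig^4 ≡ 25^2 = 625 ≡ 142
7 = 4 + 2 + 1, so sig^7 ≡ 142·25·51 ≡ 86 (mod 161)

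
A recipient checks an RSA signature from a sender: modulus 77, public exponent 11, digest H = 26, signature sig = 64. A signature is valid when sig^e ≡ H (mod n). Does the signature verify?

sig^2 ≡ 64^2 = 4096 ≡ 15
sig^4 ≡ 15^2 = 225 ≡ 71
sig^8 ≡ 71^2 = 5041 ≡ 36
11 = 8 + 2 + 1, so sig^11 ≡ 36·15·64 ≡ 64 (mod 77)
The recovered value 64 does not match the digest 26.

does not verify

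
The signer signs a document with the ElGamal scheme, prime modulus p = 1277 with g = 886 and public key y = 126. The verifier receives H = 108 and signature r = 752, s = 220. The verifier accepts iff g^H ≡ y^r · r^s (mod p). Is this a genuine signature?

Left side g^H mod p:
886^2 = 784996 ≡ 918
886^4 ≡ 918^2 = 842724 ≡ 1181
886^8 ≡ 1181^2 = 1394761 ≡ 277
886^16 ≡ 277^2 = 76729 ≡ 109
886^32 ≡ 109^2 = 11881 ≡ 388
886^64 ≡ 388^2 = 150544 ≡ 1135
108 = 64 + 32 + 8 + 4, so 886^108 ≡ 1135·388·277·1181 ≡ 516 (mod 1277)
Right side y^r · r^s mod p:
126^2 = 15876 ≡ 552
126^4 ≡ 552^2 = 304704 ≡ 778
126^8 ≡ 778^2 = 605284 ≡ 1263
126^16 ≡ 1263^2 = 1595169 ≡ 196
126^32 ≡ 196^2 = 38416 ≡ 106
126^64 ≡ 106^2 = 11236 ≡ 1020
126^128 ≡ 1020^2 = 1040400 ≡ 922
126^256 ≡ 922^2 = 850084 ≡ 879
126^512 ≡ 879^2 = 772641 ≡ 56
752 = 512 + 128 + 64 + 32 + 16, so 126^752 ≡ 56·922·1020·106·196 ≡ 616 (mod 1277)
752^2 = 565504 ≡ 1070
752^4 ≡ 1070^2 = 1144900 ≡ 708
752^8 ≡ 708^2 = 501264 ≡ 680
752^16 ≡ 680^2 = 462400 ≡ 126
752^32 ≡ 126^2 = 15876 ≡ 552
752^64 ≡ 552^2 = 304704 ≡ 778
752^128 ≡ 778^2 = 605284 ≡ 1263
220 = 128 + 64 + 16 + 8 + 4, so 752^220 ≡ 1263·778·126·680·708 ≡ 382 (mod 1277)
616·382 = 235312 ≡ 344 (mod 1277)
516 ≠ 344, so verification fails.

forged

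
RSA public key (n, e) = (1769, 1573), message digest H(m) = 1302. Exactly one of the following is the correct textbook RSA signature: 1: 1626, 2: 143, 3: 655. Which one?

2

Candidate 1: Squares mod 1769: 1626^1≡1626, 1626^2≡990, 1626^4≡74, 1626^8≡169, 1626^16≡257, 1626^32≡596, 1626^64≡1416, 1626^128≡779, 1626^256≡74, 1626^512≡169, 1626^1024≡257; 1573 = 1024 + 512 + 32 + 4 + 1, so 1626^1573 ≡ 257·169·596·74·1626 ≡ 467 (mod 1769)
Candidate 2: Squares mod 1769: 143^1≡143, 143^2≡990, 143^4≡74, 143^8≡169, 143^16≡257, 143^32≡596, 143^64≡1416, 143^128≡779, 143^256≡74, 143^512≡169, 143^1024≡257; 1573 = 1024 + 512 + 32 + 4 + 1, so 143^1573 ≡ 257·169·596·74·143 ≡ 1302 (mod 1769)
  → matches H(m) = 1302
Candidate 3: Squares mod 1769: 655^1≡655, 655^2≡927, 655^4≡1364, 655^8≡1277, 655^16≡1480, 655^32≡378, 655^64≡1364, 655^128≡1277, 655^256≡1480, 655^512≡378, 655^1024≡1364; 1573 = 1024 + 512 + 32 + 4 + 1, so 655^1573 ≡ 1364·378·378·1364·655 ≡ 249 (mod 1769)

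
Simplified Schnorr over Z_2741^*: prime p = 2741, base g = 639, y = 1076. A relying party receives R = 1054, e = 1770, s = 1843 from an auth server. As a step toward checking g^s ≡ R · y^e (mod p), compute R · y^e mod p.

1293

1076^1770 mod 2741 = 2620
R · y^e ≡ 1054·2620 = 2761480 ≡ 1293 (mod 2741)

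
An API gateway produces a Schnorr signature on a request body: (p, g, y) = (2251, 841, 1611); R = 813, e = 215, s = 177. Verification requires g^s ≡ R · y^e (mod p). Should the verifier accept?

reject

g^s mod p:
Squares mod 2251: 841^1≡841, 841^2≡467, 841^4≡1993, 841^8≡1285, 841^16≡1242, 841^32≡629, 841^64≡1716, 841^128≡348
177 = 128 + 32 + 16 + 1, so 841^177 ≡ 348·629·1242·841 ≡ 96 (mod 2251)
R · y^e mod p:
Squares mod 2251: 1611^1≡1611, 1611^2≡2169, 1611^4≡2222, 1611^8≡841, 1611^16≡467, 1611^32≡1993, 1611^64≡1285, 1611^128≡1242
215 = 128 + 64 + 16 + 4 + 2 + 1, so 1611^215 ≡ 1242·1285·467·2222·2169·1611 ≡ 379 (mod 2251)
813·379 = 308127 ≡ 1991 (mod 2251)
96 ≠ 1991; the check fails.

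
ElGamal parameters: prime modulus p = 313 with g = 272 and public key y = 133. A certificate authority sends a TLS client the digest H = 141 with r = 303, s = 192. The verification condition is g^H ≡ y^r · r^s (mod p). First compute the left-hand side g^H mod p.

271

272^2 = 73984 ≡ 116
272^4 ≡ 116^2 = 13456 ≡ 310
272^8 ≡ 310^2 = 96100 ≡ 9
272^16 ≡ 9^2 = 81
272^32 ≡ 81^2 = 6561 ≡ 301
272^64 ≡ 301^2 = 90601 ≡ 144
272^128 ≡ 144^2 = 20736 ≡ 78
141 = 128 + 8 + 4 + 1, so 272^141 ≡ 78·9·310·272 ≡ 271 (mod 313)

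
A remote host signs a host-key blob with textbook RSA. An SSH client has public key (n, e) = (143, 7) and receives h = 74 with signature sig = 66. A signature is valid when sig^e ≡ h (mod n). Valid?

no

sig^2 ≡ 66^2 = 4356 ≡ 66
sig^4 ≡ 66^2 = 4356 ≡ 66
7 = 4 + 2 + 1, so sig^7 ≡ 66·66·66 ≡ 66 (mod 143)
The recovered value 66 does not match the digest 74.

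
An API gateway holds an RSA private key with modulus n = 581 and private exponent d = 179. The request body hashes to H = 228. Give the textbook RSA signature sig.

471

H^2 ≡ 228^2 = 51984 ≡ 275
H^4 ≡ 275^2 = 75625 ≡ 95
H^8 ≡ 95^2 = 9025 ≡ 310
H^16 ≡ 310^2 = 96100 ≡ 235
H^32 ≡ 235^2 = 55225 ≡ 30
H^64 ≡ 30^2 = 900 ≡ 319
H^128 ≡ 319^2 = 101761 ≡ 86
179 = 128 + 32 + 16 + 2 + 1, so H^179 ≡ 86·30·235·275·228 ≡ 471 (mod 581)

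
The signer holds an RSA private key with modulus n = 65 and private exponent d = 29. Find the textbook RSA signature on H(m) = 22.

(H(m))^2 ≡ 22^2 = 484 ≡ 29
(H(m))^4 ≡ 29^2 = 841 ≡ 61
(H(m))^8 ≡ 61^2 = 3721 ≡ 16
(H(m))^16 ≡ 16^2 = 256 ≡ 61
29 = 16 + 8 + 4 + 1, so (H(m))^29 ≡ 61·16·61·22 ≡ 42 (mod 65)

42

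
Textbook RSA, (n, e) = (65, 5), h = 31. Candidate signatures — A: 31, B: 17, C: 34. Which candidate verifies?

Candidate A: Squares mod 65: 31^1≡31, 31^2≡51, 31^4≡1; 5 = 4 + 1, so 31^5 ≡ 1·31 ≡ 31 (mod 65)
  → matches h = 31
Candidate B: Squares mod 65: 17^1≡17, 17^2≡29, 17^4≡61; 5 = 4 + 1, so 17^5 ≡ 61·17 ≡ 62 (mod 65)
Candidate C: Squares mod 65: 34^1≡34, 34^2≡51, 34^4≡1; 5 = 4 + 1, so 34^5 ≡ 1·34 ≡ 34 (mod 65)

A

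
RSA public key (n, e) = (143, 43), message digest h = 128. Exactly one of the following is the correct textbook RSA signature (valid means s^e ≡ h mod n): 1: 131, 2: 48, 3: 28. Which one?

Candidate 1: Squares mod 143: 131^1≡131, 131^2≡1, 131^4≡1, 131^8≡1, 131^16≡1, 131^32≡1; 43 = 32 + 8 + 2 + 1, so 131^43 ≡ 1·1·1·131 ≡ 131 (mod 143)
Candidate 2: Squares mod 143: 48^1≡48, 48^2≡16, 48^4≡113, 48^8≡42, 48^16≡48, 48^32≡16; 43 = 32 + 8 + 2 + 1, so 48^43 ≡ 16·42·16·48 ≡ 9 (mod 143)
Candidate 3: Squares mod 143: 28^1≡28, 28^2≡69, 28^4≡42, 28^8≡48, 28^16≡16, 28^32≡113; 43 = 32 + 8 + 2 + 1, so 28^43 ≡ 113·48·69·28 ≡ 128 (mod 143)
  → matches h = 128

3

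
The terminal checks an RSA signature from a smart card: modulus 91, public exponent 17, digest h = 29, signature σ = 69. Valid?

no

σ^2 ≡ 69^2 = 4761 ≡ 29
σ^4 ≡ 29^2 = 841 ≡ 22
σ^8 ≡ 22^2 = 484 ≡ 29
σ^16 ≡ 29^2 = 841 ≡ 22
17 = 16 + 1, so σ^17 ≡ 22·69 ≡ 62 (mod 91)
62 ≠ 29, so verification fails.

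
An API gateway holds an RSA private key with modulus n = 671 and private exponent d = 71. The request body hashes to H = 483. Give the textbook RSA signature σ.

H^2 ≡ 483^2 = 233289 ≡ 452
H^4 ≡ 452^2 = 204304 ≡ 320
H^8 ≡ 320^2 = 102400 ≡ 408
H^16 ≡ 408^2 = 166464 ≡ 56
H^32 ≡ 56^2 = 3136 ≡ 452
H^64 ≡ 452^2 = 204304 ≡ 320
71 = 64 + 4 + 2 + 1, so H^71 ≡ 320·320·452·483 ≡ 362 (mod 671)

362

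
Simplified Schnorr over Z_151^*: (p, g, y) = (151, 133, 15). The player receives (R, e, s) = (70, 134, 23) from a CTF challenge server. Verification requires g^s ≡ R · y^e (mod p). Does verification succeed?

passes

g^s mod p:
133^2 = 17689 ≡ 22
133^4 ≡ 22^2 = 484 ≡ 31
133^8 ≡ 31^2 = 961 ≡ 55
133^16 ≡ 55^2 = 3025 ≡ 5
23 = 16 + 4 + 2 + 1, so 133^23 ≡ 5·31·22·133 ≡ 77 (mod 151)
R · y^e mod p:
15^2 = 225 ≡ 74
15^4 ≡ 74^2 = 5476 ≡ 40
15^8 ≡ 40^2 = 1600 ≡ 90
15^16 ≡ 90^2 = 8100 ≡ 97
15^32 ≡ 97^2 = 9409 ≡ 47
15^64 ≡ 47^2 = 2209 ≡ 95
15^128 ≡ 95^2 = 9025 ≡ 116
134 = 128 + 4 + 2, so 15^134 ≡ 116·40·74 ≡ 137 (mod 151)
70·137 = 9590 ≡ 77 (mod 151)
77 ≡ 77 (mod 151); signature holds.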